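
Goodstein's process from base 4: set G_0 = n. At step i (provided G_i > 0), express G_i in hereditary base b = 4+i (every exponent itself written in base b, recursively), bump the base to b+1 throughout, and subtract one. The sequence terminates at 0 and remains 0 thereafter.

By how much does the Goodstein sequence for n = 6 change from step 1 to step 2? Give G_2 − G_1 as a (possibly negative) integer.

[0] 6 ≡ 4 + 2 (base 4). Lift 5: 7. −1: 6.
[1] 6 ≡ 5 + 1 (base 5). Lift 6: 7. −1: 6.

0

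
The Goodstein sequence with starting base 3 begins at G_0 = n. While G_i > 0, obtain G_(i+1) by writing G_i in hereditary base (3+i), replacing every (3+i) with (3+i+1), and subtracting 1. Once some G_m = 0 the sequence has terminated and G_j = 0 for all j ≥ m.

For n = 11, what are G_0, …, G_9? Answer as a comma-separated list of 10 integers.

11, 17, 25, 35, 39, 43, 47, 51, 55, 59

[0] 11 ≡ 3^2 + 2 (base 3). Lift 4: 18. −1: 17.
[1] 17 ≡ 4^2 + 1 (base 4). Lift 5: 26. −1: 25.
[2] 25 ≡ 5^2 (base 5). Lift 6: 36. −1: 35.
[3] 35 ≡ 5·6 + 5 (base 6). Lift 7: 40. −1: 39.
[4] 39 ≡ 5·7 + 4 (base 7). Lift 8: 44. −1: 43.
[5] 43 ≡ 5·8 + 3 (base 8). Lift 9: 48. −1: 47.
[6] 47 ≡ 5·9 + 2 (base 9). Lift 10: 52. −1: 51.
[7] 51 ≡ 5·10 + 1 (base 10). Lift 11: 56. −1: 55.
[8] 55 ≡ 5·11 (base 11). Lift 12: 60. −1: 59.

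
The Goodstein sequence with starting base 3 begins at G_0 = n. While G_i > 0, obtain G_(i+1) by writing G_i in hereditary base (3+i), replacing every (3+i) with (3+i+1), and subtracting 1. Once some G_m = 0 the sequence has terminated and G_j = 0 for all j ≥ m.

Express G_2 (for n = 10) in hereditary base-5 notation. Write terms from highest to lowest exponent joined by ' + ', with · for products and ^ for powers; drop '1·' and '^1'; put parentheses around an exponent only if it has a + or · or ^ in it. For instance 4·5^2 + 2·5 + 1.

4·5 + 4

G_0=10  [base 3] 3^2 + 1  →[3↦4]→  4^2 + 1 = 17  −1 ⇒ G_1=16
G_1=16  [base 4] 4^2  →[4↦5]→  5^2 = 25  −1 ⇒ G_2=24
G_2=24  [base 5] 4·5 + 4  →[5↦6]→  4·6 + 4 = 28  −1 ⇒ G_3=27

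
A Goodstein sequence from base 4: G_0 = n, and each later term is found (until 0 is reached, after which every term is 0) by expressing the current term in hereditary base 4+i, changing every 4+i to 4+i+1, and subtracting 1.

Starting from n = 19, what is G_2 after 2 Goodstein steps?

37

[0] 19 ≡ 4^2 + 3 (base 4). Lift 5: 28. −1: 27.
[1] 27 ≡ 5^2 + 2 (base 5). Lift 6: 38. −1: 37.
[2] 37 ≡ 6^2 + 1 (base 6). Lift 7: 50. −1: 49.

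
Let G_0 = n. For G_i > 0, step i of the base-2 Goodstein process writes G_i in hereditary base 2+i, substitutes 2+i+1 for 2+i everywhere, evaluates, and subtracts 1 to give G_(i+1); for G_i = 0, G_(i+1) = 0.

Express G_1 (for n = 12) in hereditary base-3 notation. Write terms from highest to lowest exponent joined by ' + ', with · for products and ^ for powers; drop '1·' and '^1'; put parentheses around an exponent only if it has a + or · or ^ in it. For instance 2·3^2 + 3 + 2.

3^(3 + 1) + 2·3^2 + 2·3 + 2

base 2: 12 = 2^(2 + 1) + 2^2; at 3: 3^(3 + 1) + 3^3 = 108; next = 107
base 3: 107 = 3^(3 + 1) + 2·3^2 + 2·3 + 2; at 4: 4^(4 + 1) + 2·4^2 + 2·4 + 2 = 1066; next = 1065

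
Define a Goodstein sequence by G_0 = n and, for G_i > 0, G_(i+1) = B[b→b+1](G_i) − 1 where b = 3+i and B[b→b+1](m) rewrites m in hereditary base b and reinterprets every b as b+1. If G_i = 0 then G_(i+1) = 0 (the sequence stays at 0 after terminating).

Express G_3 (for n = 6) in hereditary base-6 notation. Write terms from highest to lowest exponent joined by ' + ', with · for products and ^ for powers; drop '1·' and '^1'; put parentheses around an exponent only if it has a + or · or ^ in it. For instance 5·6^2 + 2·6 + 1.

6 + 1

G_0=6  [base 3] 2·3  →[3↦4]→  2·4 = 8  −1 ⇒ G_1=7
G_1=7  [base 4] 4 + 3  →[4↦5]→  5 + 3 = 8  −1 ⇒ G_2=7
G_2=7  [base 5] 5 + 2  →[5↦6]→  6 + 2 = 8  −1 ⇒ G_3=7
G_3=7  [base 6] 6 + 1  →[6↦7]→  7 + 1 = 8  −1 ⇒ G_4=7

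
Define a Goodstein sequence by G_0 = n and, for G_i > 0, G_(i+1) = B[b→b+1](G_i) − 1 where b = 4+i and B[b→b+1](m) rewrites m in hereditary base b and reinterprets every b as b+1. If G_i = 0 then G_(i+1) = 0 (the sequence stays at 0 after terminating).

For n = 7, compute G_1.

i=0: 7 = 4 + 3 (b=4); 4→5: 5 + 3 = 8; 8−1 = 7
i=1: 7 = 5 + 2 (b=5); 5→6: 6 + 2 = 8; 8−1 = 7

7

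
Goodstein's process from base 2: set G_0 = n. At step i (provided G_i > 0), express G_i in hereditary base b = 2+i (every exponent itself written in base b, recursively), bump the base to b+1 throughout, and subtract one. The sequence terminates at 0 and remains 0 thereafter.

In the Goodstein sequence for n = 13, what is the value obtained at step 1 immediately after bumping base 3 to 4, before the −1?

1280

G_0=13  [base 2] 2^(2 + 1) + 2^2 + 1  →[2↦3]→  3^(3 + 1) + 3^3 + 1 = 109  −1 ⇒ G_1=108
G_1=108  [base 3] 3^(3 + 1) + 3^3  →[3↦4]→  4^(4 + 1) + 4^4 = 1280  −1 ⇒ G_2=1279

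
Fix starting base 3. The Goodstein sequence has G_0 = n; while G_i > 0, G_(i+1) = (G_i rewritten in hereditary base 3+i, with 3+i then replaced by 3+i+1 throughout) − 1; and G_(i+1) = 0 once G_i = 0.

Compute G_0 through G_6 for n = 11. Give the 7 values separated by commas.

11, 17, 25, 35, 39, 43, 47

G_0=11  [base 3] 3^2 + 2  →[3↦4]→  4^2 + 2 = 18  −1 ⇒ G_1=17
G_1=17  [base 4] 4^2 + 1  →[4↦5]→  5^2 + 1 = 26  −1 ⇒ G_2=25
G_2=25  [base 5] 5^2  →[5↦6]→  6^2 = 36  −1 ⇒ G_3=35
G_3=35  [base 6] 5·6 + 5  →[6↦7]→  5·7 + 5 = 40  −1 ⇒ G_4=39
G_4=39  [base 7] 5·7 + 4  →[7↦8]→  5·8 + 4 = 44  −1 ⇒ G_5=43
G_5=43  [base 8] 5·8 + 3  →[8↦9]→  5·9 + 3 = 48  −1 ⇒ G_6=47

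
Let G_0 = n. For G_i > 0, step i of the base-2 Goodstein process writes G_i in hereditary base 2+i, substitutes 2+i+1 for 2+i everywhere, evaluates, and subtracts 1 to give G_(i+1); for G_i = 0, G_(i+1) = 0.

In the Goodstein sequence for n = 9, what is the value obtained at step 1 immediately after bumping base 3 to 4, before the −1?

G_0=9  [base 2] 2^(2 + 1) + 1  →[2↦3]→  3^(3 + 1) + 1 = 82  −1 ⇒ G_1=81
G_1=81  [base 3] 3^(3 + 1)  →[3↦4]→  4^(4 + 1) = 1024  −1 ⇒ G_2=1023

1024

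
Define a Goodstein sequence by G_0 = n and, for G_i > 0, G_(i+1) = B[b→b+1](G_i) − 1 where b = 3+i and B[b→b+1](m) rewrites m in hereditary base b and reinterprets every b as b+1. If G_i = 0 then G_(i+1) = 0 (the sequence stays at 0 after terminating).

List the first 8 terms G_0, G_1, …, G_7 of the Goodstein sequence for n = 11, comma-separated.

11, 17, 25, 35, 39, 43, 47, 51

step 0: 11 = 3^2 + 2; sub 4 for 3: 4^2 + 2; = 18; G_1 = 18−1 = 17
step 1: 17 = 4^2 + 1; sub 5 for 4: 5^2 + 1; = 26; G_2 = 26−1 = 25
step 2: 25 = 5^2; sub 6 for 5: 6^2; = 36; G_3 = 36−1 = 35
step 3: 35 = 5·6 + 5; sub 7 for 6: 5·7 + 5; = 40; G_4 = 40−1 = 39
step 4: 39 = 5·7 + 4; sub 8 for 7: 5·8 + 4; = 44; G_5 = 44−1 = 43
step 5: 43 = 5·8 + 3; sub 9 for 8: 5·9 + 3; = 48; G_6 = 48−1 = 47
step 6: 47 = 5·9 + 2; sub 10 for 9: 5·10 + 2; = 52; G_7 = 52−1 = 51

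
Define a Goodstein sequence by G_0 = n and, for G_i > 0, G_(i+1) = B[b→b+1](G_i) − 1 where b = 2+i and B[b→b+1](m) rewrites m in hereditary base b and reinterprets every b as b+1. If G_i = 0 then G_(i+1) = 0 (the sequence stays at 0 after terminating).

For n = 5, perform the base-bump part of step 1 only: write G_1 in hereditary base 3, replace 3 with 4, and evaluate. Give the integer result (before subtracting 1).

i=0: 5 = 2^2 + 1 (b=2); 2→3: 3^3 + 1 = 28; 28−1 = 27
i=1: 27 = 3^3 (b=3); 3→4: 4^4 = 256; 256−1 = 255

256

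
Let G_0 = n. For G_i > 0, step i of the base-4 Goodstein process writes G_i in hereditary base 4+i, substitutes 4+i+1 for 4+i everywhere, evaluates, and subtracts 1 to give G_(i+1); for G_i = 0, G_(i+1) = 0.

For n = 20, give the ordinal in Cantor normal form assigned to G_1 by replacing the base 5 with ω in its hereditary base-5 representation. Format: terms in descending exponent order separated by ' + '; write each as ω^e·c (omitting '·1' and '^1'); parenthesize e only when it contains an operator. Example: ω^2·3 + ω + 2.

G_0 = 20. HB_4(20) = 4^2 + 4. Bump = 30. G_1 = 29.
G_1 = 29. HB_5(29) = 5^2 + 4. Bump = 40. G_2 = 39.

ω^2 + 4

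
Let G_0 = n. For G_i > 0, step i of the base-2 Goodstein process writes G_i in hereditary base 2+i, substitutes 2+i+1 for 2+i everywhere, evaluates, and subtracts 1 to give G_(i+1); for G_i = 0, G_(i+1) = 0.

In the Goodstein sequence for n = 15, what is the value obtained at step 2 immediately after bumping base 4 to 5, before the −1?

step 0: 15 = 2^(2 + 1) + 2^2 + 2 + 1; sub 3 for 2: 3^(3 + 1) + 3^3 + 3 + 1; = 112; G_1 = 112−1 = 111
step 1: 111 = 3^(3 + 1) + 3^3 + 3; sub 4 for 3: 4^(4 + 1) + 4^4 + 4; = 1284; G_2 = 1284−1 = 1283
step 2: 1283 = 4^(4 + 1) + 4^4 + 3; sub 5 for 4: 5^(5 + 1) + 5^5 + 3; = 18753; G_3 = 18753−1 = 18752

18753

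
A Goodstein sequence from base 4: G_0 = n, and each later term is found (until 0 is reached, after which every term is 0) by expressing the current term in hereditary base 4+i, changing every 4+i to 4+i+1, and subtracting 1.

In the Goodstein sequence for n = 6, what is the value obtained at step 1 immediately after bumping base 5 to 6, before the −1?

(0) 6|_4 = 4 + 2 ↦ 5 + 2|_5 = 7 ⇒ 6
(1) 6|_5 = 5 + 1 ↦ 6 + 1|_6 = 7 ⇒ 6

7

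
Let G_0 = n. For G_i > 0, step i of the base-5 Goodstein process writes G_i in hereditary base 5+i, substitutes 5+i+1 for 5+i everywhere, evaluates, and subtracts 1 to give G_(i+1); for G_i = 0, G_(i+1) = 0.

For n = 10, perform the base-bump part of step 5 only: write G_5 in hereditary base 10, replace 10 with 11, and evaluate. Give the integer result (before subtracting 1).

step 0: 10 = 2·5; sub 6 for 5: 2·6; = 12; G_1 = 12−1 = 11
step 1: 11 = 6 + 5; sub 7 for 6: 7 + 5; = 12; G_2 = 12−1 = 11
step 2: 11 = 7 + 4; sub 8 for 7: 8 + 4; = 12; G_3 = 12−1 = 11
step 3: 11 = 8 + 3; sub 9 for 8: 9 + 3; = 12; G_4 = 12−1 = 11
step 4: 11 = 9 + 2; sub 10 for 9: 10 + 2; = 12; G_5 = 12−1 = 11
step 5: 11 = 10 + 1; sub 11 for 10: 11 + 1; = 12; G_6 = 12−1 = 11

12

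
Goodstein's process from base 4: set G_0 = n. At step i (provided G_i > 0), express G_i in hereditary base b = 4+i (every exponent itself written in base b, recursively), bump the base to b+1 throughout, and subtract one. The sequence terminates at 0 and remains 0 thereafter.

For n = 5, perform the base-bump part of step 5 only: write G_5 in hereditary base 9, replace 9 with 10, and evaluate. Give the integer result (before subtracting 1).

[0] 5 ≡ 4 + 1 (base 4). Lift 5: 6. −1: 5.
[1] 5 ≡ 5 (base 5). Lift 6: 6. −1: 5.
[2] 5 ≡ 5 (base 6). Lift 7: 5. −1: 4.
[3] 4 ≡ 4 (base 7). Lift 8: 4. −1: 3.
[4] 3 ≡ 3 (base 8). Lift 9: 3. −1: 2.
[5] 2 ≡ 2 (base 9). Lift 10: 2. −1: 1.

2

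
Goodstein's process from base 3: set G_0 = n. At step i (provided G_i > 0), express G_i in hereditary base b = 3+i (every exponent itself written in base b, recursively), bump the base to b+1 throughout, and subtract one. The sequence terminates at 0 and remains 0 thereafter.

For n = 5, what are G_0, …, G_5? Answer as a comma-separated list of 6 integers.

G_0 = 5. HB_3(5) = 3 + 2. Bump = 6. G_1 = 5.
G_1 = 5. HB_4(5) = 4 + 1. Bump = 6. G_2 = 5.
G_2 = 5. HB_5(5) = 5. Bump = 6. G_3 = 5.
G_3 = 5. HB_6(5) = 5. Bump = 5. G_4 = 4.
G_4 = 4. HB_7(4) = 4. Bump = 4. G_5 = 3.

5, 5, 5, 5, 4, 3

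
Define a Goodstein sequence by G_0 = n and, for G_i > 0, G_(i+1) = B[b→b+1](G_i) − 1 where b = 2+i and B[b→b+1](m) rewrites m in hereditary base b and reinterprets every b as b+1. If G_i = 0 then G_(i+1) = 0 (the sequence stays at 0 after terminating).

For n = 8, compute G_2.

553

[0] 8 ≡ 2^(2 + 1) (base 2). Lift 3: 81. −1: 80.
[1] 80 ≡ 2·3^3 + 2·3^2 + 2·3 + 2 (base 3). Lift 4: 554. −1: 553.
[2] 553 ≡ 2·4^4 + 2·4^2 + 2·4 + 1 (base 4). Lift 5: 6311. −1: 6310.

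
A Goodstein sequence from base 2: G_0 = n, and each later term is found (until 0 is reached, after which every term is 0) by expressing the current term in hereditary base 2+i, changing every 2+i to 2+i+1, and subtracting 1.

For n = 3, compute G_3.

2

[0] 3 ≡ 2 + 1 (base 2). Lift 3: 4. −1: 3.
[1] 3 ≡ 3 (base 3). Lift 4: 4. −1: 3.
[2] 3 ≡ 3 (base 4). Lift 5: 3. −1: 2.
[3] 2 ≡ 2 (base 5). Lift 6: 2. −1: 1.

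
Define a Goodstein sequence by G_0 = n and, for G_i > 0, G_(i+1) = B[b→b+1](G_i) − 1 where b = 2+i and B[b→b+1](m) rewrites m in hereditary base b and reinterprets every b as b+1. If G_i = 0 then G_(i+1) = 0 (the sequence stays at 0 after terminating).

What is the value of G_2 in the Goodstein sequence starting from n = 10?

G_0=10  [base 2] 2^(2 + 1) + 2  →[2↦3]→  3^(3 + 1) + 3 = 84  −1 ⇒ G_1=83
G_1=83  [base 3] 3^(3 + 1) + 2  →[3↦4]→  4^(4 + 1) + 2 = 1026  −1 ⇒ G_2=1025
G_2=1025  [base 4] 4^(4 + 1) + 1  →[4↦5]→  5^(5 + 1) + 1 = 15626  −1 ⇒ G_3=15625

1025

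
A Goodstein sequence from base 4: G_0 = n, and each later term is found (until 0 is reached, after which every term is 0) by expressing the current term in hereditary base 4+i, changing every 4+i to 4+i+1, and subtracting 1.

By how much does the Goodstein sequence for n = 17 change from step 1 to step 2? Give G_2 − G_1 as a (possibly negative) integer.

G_0 = 17. HB_4(17) = 4^2 + 1. Bump = 26. G_1 = 25.
G_1 = 25. HB_5(25) = 5^2. Bump = 36. G_2 = 35.

10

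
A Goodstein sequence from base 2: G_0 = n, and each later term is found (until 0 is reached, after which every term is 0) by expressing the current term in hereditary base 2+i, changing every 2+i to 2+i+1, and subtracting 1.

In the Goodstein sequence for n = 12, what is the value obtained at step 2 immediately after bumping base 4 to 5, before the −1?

i=0: 12 = 2^(2 + 1) + 2^2 (b=2); 2→3: 3^(3 + 1) + 3^3 = 108; 108−1 = 107
i=1: 107 = 3^(3 + 1) + 2·3^2 + 2·3 + 2 (b=3); 3→4: 4^(4 + 1) + 2·4^2 + 2·4 + 2 = 1066; 1066−1 = 1065
i=2: 1065 = 4^(4 + 1) + 2·4^2 + 2·4 + 1 (b=4); 4→5: 5^(5 + 1) + 2·5^2 + 2·5 + 1 = 15686; 15686−1 = 15685

15686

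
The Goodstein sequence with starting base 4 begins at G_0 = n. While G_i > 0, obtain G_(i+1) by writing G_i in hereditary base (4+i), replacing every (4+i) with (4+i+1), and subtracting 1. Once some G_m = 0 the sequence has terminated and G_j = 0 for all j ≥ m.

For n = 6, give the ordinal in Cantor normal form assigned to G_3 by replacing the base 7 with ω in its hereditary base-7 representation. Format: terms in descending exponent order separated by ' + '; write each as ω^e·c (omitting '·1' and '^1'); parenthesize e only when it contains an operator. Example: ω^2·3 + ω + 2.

6

base 4: 6 = 4 + 2; at 5: 5 + 2 = 7; next = 6
base 5: 6 = 5 + 1; at 6: 6 + 1 = 7; next = 6
base 6: 6 = 6; at 7: 7 = 7; next = 6
base 7: 6 = 6; at 8: 6 = 6; next = 5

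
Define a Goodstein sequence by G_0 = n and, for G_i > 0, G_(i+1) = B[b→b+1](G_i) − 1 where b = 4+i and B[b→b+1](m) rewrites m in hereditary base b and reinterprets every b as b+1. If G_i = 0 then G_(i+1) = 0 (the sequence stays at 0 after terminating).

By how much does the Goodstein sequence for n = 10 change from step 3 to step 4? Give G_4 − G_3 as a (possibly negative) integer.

0

(0) 10|_4 = 2·4 + 2 ↦ 2·5 + 2|_5 = 12 ⇒ 11
(1) 11|_5 = 2·5 + 1 ↦ 2·6 + 1|_6 = 13 ⇒ 12
(2) 12|_6 = 2·6 ↦ 2·7|_7 = 14 ⇒ 13
(3) 13|_7 = 7 + 6 ↦ 8 + 6|_8 = 14 ⇒ 13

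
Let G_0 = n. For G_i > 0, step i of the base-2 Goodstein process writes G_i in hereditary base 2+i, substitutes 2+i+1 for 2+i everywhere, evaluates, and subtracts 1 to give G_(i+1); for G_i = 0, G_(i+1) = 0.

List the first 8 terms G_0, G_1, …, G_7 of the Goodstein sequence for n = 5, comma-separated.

5, 27, 255, 467, 775, 1197, 1751, 2454

(0) 5|_2 = 2^2 + 1 ↦ 3^3 + 1|_3 = 28 ⇒ 27
(1) 27|_3 = 3^3 ↦ 4^4|_4 = 256 ⇒ 255
(2) 255|_4 = 3·4^3 + 3·4^2 + 3·4 + 3 ↦ 3·5^3 + 3·5^2 + 3·5 + 3|_5 = 468 ⇒ 467
(3) 467|_5 = 3·5^3 + 3·5^2 + 3·5 + 2 ↦ 3·6^3 + 3·6^2 + 3·6 + 2|_6 = 776 ⇒ 775
(4) 775|_6 = 3·6^3 + 3·6^2 + 3·6 + 1 ↦ 3·7^3 + 3·7^2 + 3·7 + 1|_7 = 1198 ⇒ 1197
(5) 1197|_7 = 3·7^3 + 3·7^2 + 3·7 ↦ 3·8^3 + 3·8^2 + 3·8|_8 = 1752 ⇒ 1751
(6) 1751|_8 = 3·8^3 + 3·8^2 + 2·8 + 7 ↦ 3·9^3 + 3·9^2 + 2·9 + 7|_9 = 2455 ⇒ 2454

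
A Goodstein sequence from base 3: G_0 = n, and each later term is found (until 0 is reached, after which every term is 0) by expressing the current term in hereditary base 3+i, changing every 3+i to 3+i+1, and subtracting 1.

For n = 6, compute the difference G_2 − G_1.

(0) 6|_3 = 2·3 ↦ 2·4|_4 = 8 ⇒ 7
(1) 7|_4 = 4 + 3 ↦ 5 + 3|_5 = 8 ⇒ 7

0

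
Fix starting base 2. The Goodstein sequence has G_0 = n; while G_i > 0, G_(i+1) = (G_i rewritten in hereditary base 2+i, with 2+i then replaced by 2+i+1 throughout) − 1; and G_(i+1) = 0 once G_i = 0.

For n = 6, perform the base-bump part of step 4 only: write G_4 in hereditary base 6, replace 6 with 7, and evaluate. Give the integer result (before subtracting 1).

base 2: 6 = 2^2 + 2; at 3: 3^3 + 3 = 30; next = 29
base 3: 29 = 3^3 + 2; at 4: 4^4 + 2 = 258; next = 257
base 4: 257 = 4^4 + 1; at 5: 5^5 + 1 = 3126; next = 3125
base 5: 3125 = 5^5; at 6: 6^6 = 46656; next = 46655
base 6: 46655 = 5·6^5 + 5·6^4 + 5·6^3 + 5·6^2 + 5·6 + 5; at 7: 5·7^5 + 5·7^4 + 5·7^3 + 5·7^2 + 5·7 + 5 = 98040; next = 98039

98040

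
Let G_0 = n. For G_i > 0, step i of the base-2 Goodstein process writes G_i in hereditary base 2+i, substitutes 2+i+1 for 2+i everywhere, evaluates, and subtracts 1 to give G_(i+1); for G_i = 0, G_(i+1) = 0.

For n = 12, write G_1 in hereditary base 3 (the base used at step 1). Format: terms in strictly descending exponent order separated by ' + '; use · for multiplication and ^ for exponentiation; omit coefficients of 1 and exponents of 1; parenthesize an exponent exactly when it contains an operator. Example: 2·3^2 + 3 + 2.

3^(3 + 1) + 2·3^2 + 2·3 + 2

G_0=12  [base 2] 2^(2 + 1) + 2^2  →[2↦3]→  3^(3 + 1) + 3^3 = 108  −1 ⇒ G_1=107
G_1=107  [base 3] 3^(3 + 1) + 2·3^2 + 2·3 + 2  →[3↦4]→  4^(4 + 1) + 2·4^2 + 2·4 + 2 = 1066  −1 ⇒ G_2=1065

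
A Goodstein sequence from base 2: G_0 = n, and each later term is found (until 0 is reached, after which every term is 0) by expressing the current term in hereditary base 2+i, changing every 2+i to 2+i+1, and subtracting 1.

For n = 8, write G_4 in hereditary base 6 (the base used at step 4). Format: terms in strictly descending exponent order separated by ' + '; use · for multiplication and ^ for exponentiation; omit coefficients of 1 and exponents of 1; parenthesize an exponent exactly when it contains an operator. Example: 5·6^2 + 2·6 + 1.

2·6^6 + 2·6^2 + 6 + 5

[0] 8 ≡ 2^(2 + 1) (base 2). Lift 3: 81. −1: 80.
[1] 80 ≡ 2·3^3 + 2·3^2 + 2·3 + 2 (base 3). Lift 4: 554. −1: 553.
[2] 553 ≡ 2·4^4 + 2·4^2 + 2·4 + 1 (base 4). Lift 5: 6311. −1: 6310.
[3] 6310 ≡ 2·5^5 + 2·5^2 + 2·5 (base 5). Lift 6: 93396. −1: 93395.
[4] 93395 ≡ 2·6^6 + 2·6^2 + 6 + 5 (base 6). Lift 7: 1647196. −1: 1647195.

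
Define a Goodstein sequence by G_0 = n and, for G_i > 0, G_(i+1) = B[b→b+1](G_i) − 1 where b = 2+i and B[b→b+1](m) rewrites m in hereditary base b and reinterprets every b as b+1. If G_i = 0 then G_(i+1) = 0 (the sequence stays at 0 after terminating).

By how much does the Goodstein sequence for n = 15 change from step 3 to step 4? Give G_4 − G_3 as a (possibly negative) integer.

step 0: 15 = 2^(2 + 1) + 2^2 + 2 + 1; sub 3 for 2: 3^(3 + 1) + 3^3 + 3 + 1; = 112; G_1 = 112−1 = 111
step 1: 111 = 3^(3 + 1) + 3^3 + 3; sub 4 for 3: 4^(4 + 1) + 4^4 + 4; = 1284; G_2 = 1284−1 = 1283
step 2: 1283 = 4^(4 + 1) + 4^4 + 3; sub 5 for 4: 5^(5 + 1) + 5^5 + 3; = 18753; G_3 = 18753−1 = 18752
step 3: 18752 = 5^(5 + 1) + 5^5 + 2; sub 6 for 5: 6^(6 + 1) + 6^6 + 2; = 326594; G_4 = 326594−1 = 326593

307841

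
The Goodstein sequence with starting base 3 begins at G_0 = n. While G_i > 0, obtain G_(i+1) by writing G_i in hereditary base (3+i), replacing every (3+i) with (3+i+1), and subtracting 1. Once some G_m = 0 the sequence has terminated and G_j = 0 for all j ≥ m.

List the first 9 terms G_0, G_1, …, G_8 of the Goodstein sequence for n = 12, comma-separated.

i=0: 12 = 3^2 + 3 (b=3); 3→4: 4^2 + 4 = 20; 20−1 = 19
i=1: 19 = 4^2 + 3 (b=4); 4→5: 5^2 + 3 = 28; 28−1 = 27
i=2: 27 = 5^2 + 2 (b=5); 5→6: 6^2 + 2 = 38; 38−1 = 37
i=3: 37 = 6^2 + 1 (b=6); 6→7: 7^2 + 1 = 50; 50−1 = 49
i=4: 49 = 7^2 (b=7); 7→8: 8^2 = 64; 64−1 = 63
i=5: 63 = 7·8 + 7 (b=8); 8→9: 7·9 + 7 = 70; 70−1 = 69
i=6: 69 = 7·9 + 6 (b=9); 9→10: 7·10 + 6 = 76; 76−1 = 75
i=7: 75 = 7·10 + 5 (b=10); 10→11: 7·11 + 5 = 82; 82−1 = 81

12, 19, 27, 37, 49, 63, 69, 75, 81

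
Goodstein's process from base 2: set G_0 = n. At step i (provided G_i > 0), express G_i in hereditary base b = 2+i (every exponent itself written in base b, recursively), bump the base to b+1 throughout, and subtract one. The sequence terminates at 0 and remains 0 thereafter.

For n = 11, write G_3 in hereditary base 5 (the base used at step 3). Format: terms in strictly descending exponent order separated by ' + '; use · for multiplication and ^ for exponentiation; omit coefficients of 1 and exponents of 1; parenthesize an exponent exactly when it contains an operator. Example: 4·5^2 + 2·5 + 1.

5^(5 + 1) + 2

step 0: 11 = 2^(2 + 1) + 2 + 1; sub 3 for 2: 3^(3 + 1) + 3 + 1; = 85; G_1 = 85−1 = 84
step 1: 84 = 3^(3 + 1) + 3; sub 4 for 3: 4^(4 + 1) + 4; = 1028; G_2 = 1028−1 = 1027
step 2: 1027 = 4^(4 + 1) + 3; sub 5 for 4: 5^(5 + 1) + 3; = 15628; G_3 = 15628−1 = 15627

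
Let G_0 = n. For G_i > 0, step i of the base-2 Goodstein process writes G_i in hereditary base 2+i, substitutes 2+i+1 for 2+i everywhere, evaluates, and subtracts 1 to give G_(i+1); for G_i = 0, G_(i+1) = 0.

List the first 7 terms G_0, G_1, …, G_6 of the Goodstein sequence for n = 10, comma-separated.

10, 83, 1025, 15625, 279935, 4215754, 84073323

(0) 10|_2 = 2^(2 + 1) + 2 ↦ 3^(3 + 1) + 3|_3 = 84 ⇒ 83
(1) 83|_3 = 3^(3 + 1) + 2 ↦ 4^(4 + 1) + 2|_4 = 1026 ⇒ 1025
(2) 1025|_4 = 4^(4 + 1) + 1 ↦ 5^(5 + 1) + 1|_5 = 15626 ⇒ 15625
(3) 15625|_5 = 5^(5 + 1) ↦ 6^(6 + 1)|_6 = 279936 ⇒ 279935
(4) 279935|_6 = 5·6^6 + 5·6^5 + 5·6^4 + 5·6^3 + 5·6^2 + 5·6 + 5 ↦ 5·7^7 + 5·7^5 + 5·7^4 + 5·7^3 + 5·7^2 + 5·7 + 5|_7 = 4215755 ⇒ 4215754
(5) 4215754|_7 = 5·7^7 + 5·7^5 + 5·7^4 + 5·7^3 + 5·7^2 + 5·7 + 4 ↦ 5·8^8 + 5·8^5 + 5·8^4 + 5·8^3 + 5·8^2 + 5·8 + 4|_8 = 84073324 ⇒ 84073323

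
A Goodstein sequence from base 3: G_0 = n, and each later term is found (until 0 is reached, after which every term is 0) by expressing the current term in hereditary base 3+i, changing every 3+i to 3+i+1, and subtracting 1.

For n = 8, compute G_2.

10

step 0: 8 = 2·3 + 2; sub 4 for 3: 2·4 + 2; = 10; G_1 = 10−1 = 9
step 1: 9 = 2·4 + 1; sub 5 for 4: 2·5 + 1; = 11; G_2 = 11−1 = 10
step 2: 10 = 2·5; sub 6 for 5: 2·6; = 12; G_3 = 12−1 = 11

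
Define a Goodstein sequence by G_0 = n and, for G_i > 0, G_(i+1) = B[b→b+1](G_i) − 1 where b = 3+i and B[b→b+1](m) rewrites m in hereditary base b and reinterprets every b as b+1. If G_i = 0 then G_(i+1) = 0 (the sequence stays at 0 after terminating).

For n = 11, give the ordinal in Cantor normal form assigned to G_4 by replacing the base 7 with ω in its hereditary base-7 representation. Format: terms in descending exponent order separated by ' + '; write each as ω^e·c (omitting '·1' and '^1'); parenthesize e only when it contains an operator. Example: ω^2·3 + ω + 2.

ω·5 + 4

step 0: 11 = 3^2 + 2; sub 4 for 3: 4^2 + 2; = 18; G_1 = 18−1 = 17
step 1: 17 = 4^2 + 1; sub 5 for 4: 5^2 + 1; = 26; G_2 = 26−1 = 25
step 2: 25 = 5^2; sub 6 for 5: 6^2; = 36; G_3 = 36−1 = 35
step 3: 35 = 5·6 + 5; sub 7 for 6: 5·7 + 5; = 40; G_4 = 40−1 = 39
step 4: 39 = 5·7 + 4; sub 8 for 7: 5·8 + 4; = 44; G_5 = 44−1 = 43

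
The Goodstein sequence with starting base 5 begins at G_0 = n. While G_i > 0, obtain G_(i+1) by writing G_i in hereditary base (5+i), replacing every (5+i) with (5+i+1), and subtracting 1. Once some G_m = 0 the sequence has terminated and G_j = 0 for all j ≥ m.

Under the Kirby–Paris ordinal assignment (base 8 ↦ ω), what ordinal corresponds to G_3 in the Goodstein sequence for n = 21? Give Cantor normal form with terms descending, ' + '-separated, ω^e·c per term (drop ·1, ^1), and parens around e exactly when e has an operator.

ω·3 + 5

step 0: 21 = 4·5 + 1; sub 6 for 5: 4·6 + 1; = 25; G_1 = 25−1 = 24
step 1: 24 = 4·6; sub 7 for 6: 4·7; = 28; G_2 = 28−1 = 27
step 2: 27 = 3·7 + 6; sub 8 for 7: 3·8 + 6; = 30; G_3 = 30−1 = 29
step 3: 29 = 3·8 + 5; sub 9 for 8: 3·9 + 5; = 32; G_4 = 32−1 = 31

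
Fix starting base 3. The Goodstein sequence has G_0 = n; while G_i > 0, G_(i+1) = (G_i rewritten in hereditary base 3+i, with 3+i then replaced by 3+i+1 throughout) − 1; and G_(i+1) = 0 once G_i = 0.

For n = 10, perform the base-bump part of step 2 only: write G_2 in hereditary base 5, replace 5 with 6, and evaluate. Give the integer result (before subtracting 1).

(0) 10|_3 = 3^2 + 1 ↦ 4^2 + 1|_4 = 17 ⇒ 16
(1) 16|_4 = 4^2 ↦ 5^2|_5 = 25 ⇒ 24
(2) 24|_5 = 4·5 + 4 ↦ 4·6 + 4|_6 = 28 ⇒ 27

28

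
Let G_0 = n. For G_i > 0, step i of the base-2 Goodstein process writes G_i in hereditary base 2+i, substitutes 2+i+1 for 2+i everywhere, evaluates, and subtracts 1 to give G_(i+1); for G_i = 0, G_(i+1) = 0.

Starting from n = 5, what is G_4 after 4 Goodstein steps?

[0] 5 ≡ 2^2 + 1 (base 2). Lift 3: 28. −1: 27.
[1] 27 ≡ 3^3 (base 3). Lift 4: 256. −1: 255.
[2] 255 ≡ 3·4^3 + 3·4^2 + 3·4 + 3 (base 4). Lift 5: 468. −1: 467.
[3] 467 ≡ 3·5^3 + 3·5^2 + 3·5 + 2 (base 5). Lift 6: 776. −1: 775.
[4] 775 ≡ 3·6^3 + 3·6^2 + 3·6 + 1 (base 6). Lift 7: 1198. −1: 1197.

775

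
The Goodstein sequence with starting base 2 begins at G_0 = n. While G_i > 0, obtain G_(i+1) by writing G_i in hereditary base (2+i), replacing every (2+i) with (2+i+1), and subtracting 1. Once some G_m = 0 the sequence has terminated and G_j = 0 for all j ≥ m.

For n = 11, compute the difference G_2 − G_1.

G_0 = 11. HB_2(11) = 2^(2 + 1) + 2 + 1. Bump = 85. G_1 = 84.
G_1 = 84. HB_3(84) = 3^(3 + 1) + 3. Bump = 1028. G_2 = 1027.

943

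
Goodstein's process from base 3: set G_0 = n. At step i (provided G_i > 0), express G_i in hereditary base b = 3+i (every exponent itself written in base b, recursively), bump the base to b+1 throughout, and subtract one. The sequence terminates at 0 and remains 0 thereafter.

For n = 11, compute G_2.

25

step 0: 11 = 3^2 + 2; sub 4 for 3: 4^2 + 2; = 18; G_1 = 18−1 = 17
step 1: 17 = 4^2 + 1; sub 5 for 4: 5^2 + 1; = 26; G_2 = 26−1 = 25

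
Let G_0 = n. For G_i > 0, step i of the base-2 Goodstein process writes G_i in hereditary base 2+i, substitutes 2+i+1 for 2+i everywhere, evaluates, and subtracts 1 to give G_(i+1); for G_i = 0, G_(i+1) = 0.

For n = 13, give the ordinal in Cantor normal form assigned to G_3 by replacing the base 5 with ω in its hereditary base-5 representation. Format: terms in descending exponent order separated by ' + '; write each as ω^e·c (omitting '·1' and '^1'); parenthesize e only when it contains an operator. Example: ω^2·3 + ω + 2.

ω^(ω + 1) + ω^3·3 + ω^2·3 + ω·3 + 2

G_0 = 13. HB_2(13) = 2^(2 + 1) + 2^2 + 1. Bump = 109. G_1 = 108.
G_1 = 108. HB_3(108) = 3^(3 + 1) + 3^3. Bump = 1280. G_2 = 1279.
G_2 = 1279. HB_4(1279) = 4^(4 + 1) + 3·4^3 + 3·4^2 + 3·4 + 3. Bump = 16093. G_3 = 16092.
G_3 = 16092. HB_5(16092) = 5^(5 + 1) + 3·5^3 + 3·5^2 + 3·5 + 2. Bump = 280712. G_4 = 280711.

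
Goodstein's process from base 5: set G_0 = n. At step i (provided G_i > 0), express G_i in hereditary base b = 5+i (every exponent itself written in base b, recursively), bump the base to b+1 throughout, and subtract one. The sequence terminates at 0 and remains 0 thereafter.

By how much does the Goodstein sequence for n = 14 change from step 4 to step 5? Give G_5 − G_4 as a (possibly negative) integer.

1

[0] 14 ≡ 2·5 + 4 (base 5). Lift 6: 16. −1: 15.
[1] 15 ≡ 2·6 + 3 (base 6). Lift 7: 17. −1: 16.
[2] 16 ≡ 2·7 + 2 (base 7). Lift 8: 18. −1: 17.
[3] 17 ≡ 2·8 + 1 (base 8). Lift 9: 19. −1: 18.
[4] 18 ≡ 2·9 (base 9). Lift 10: 20. −1: 19.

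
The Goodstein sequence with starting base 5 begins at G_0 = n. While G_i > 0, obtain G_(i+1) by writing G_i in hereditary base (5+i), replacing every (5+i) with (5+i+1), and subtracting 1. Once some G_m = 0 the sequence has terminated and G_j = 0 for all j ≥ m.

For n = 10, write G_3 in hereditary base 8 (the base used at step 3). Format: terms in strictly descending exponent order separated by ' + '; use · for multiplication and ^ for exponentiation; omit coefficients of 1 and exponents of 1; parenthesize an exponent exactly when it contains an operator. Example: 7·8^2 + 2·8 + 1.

8 + 3

G_0 = 10. HB_5(10) = 2·5. Bump = 12. G_1 = 11.
G_1 = 11. HB_6(11) = 6 + 5. Bump = 12. G_2 = 11.
G_2 = 11. HB_7(11) = 7 + 4. Bump = 12. G_3 = 11.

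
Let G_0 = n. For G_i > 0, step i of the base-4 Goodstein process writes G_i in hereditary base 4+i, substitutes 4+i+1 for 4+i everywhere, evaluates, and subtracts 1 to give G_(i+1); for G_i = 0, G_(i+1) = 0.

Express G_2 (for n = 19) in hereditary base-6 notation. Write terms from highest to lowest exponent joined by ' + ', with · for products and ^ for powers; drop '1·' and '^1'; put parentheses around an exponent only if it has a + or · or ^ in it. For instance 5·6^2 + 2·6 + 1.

6^2 + 1

G_0 = 19. HB_4(19) = 4^2 + 3. Bump = 28. G_1 = 27.
G_1 = 27. HB_5(27) = 5^2 + 2. Bump = 38. G_2 = 37.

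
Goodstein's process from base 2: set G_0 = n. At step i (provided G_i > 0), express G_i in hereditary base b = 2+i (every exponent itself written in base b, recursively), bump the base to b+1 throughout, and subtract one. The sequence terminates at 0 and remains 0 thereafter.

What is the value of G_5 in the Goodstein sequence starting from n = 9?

2471826

i=0: 9 = 2^(2 + 1) + 1 (b=2); 2→3: 3^(3 + 1) + 1 = 82; 82−1 = 81
i=1: 81 = 3^(3 + 1) (b=3); 3→4: 4^(4 + 1) = 1024; 1024−1 = 1023
i=2: 1023 = 3·4^4 + 3·4^3 + 3·4^2 + 3·4 + 3 (b=4); 4→5: 3·5^5 + 3·5^3 + 3·5^2 + 3·5 + 3 = 9843; 9843−1 = 9842
i=3: 9842 = 3·5^5 + 3·5^3 + 3·5^2 + 3·5 + 2 (b=5); 5→6: 3·6^6 + 3·6^3 + 3·6^2 + 3·6 + 2 = 140744; 140744−1 = 140743
i=4: 140743 = 3·6^6 + 3·6^3 + 3·6^2 + 3·6 + 1 (b=6); 6→7: 3·7^7 + 3·7^3 + 3·7^2 + 3·7 + 1 = 2471827; 2471827−1 = 2471826
i=5: 2471826 = 3·7^7 + 3·7^3 + 3·7^2 + 3·7 (b=7); 7→8: 3·8^8 + 3·8^3 + 3·8^2 + 3·8 = 50333400; 50333400−1 = 50333399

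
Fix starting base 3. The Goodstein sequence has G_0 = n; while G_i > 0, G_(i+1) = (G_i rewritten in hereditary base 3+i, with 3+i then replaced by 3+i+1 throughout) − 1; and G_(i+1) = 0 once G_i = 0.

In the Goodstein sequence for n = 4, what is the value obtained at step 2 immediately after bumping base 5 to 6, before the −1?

4

(0) 4|_3 = 3 + 1 ↦ 4 + 1|_4 = 5 ⇒ 4
(1) 4|_4 = 4 ↦ 5|_5 = 5 ⇒ 4
(2) 4|_5 = 4 ↦ 4|_6 = 4 ⇒ 3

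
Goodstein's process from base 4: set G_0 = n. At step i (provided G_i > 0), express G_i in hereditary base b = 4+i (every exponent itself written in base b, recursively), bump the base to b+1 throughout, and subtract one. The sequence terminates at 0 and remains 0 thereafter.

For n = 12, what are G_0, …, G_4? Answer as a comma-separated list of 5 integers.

12 —HB4→ 3·4 —bump→ 3·5 = 15 —(−1)→ 14
14 —HB5→ 2·5 + 4 —bump→ 2·6 + 4 = 16 —(−1)→ 15
15 —HB6→ 2·6 + 3 —bump→ 2·7 + 3 = 17 —(−1)→ 16
16 —HB7→ 2·7 + 2 —bump→ 2·8 + 2 = 18 —(−1)→ 17

12, 14, 15, 16, 17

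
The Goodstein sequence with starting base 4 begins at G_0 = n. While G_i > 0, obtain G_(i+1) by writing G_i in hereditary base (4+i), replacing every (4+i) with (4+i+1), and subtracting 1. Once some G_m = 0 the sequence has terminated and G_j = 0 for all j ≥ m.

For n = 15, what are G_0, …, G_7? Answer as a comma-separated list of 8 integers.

15, 17, 19, 21, 23, 24, 25, 26

G_0=15  [base 4] 3·4 + 3  →[4↦5]→  3·5 + 3 = 18  −1 ⇒ G_1=17
G_1=17  [base 5] 3·5 + 2  →[5↦6]→  3·6 + 2 = 20  −1 ⇒ G_2=19
G_2=19  [base 6] 3·6 + 1  →[6↦7]→  3·7 + 1 = 22  −1 ⇒ G_3=21
G_3=21  [base 7] 3·7  →[7↦8]→  3·8 = 24  −1 ⇒ G_4=23
G_4=23  [base 8] 2·8 + 7  →[8↦9]→  2·9 + 7 = 25  −1 ⇒ G_5=24
G_5=24  [base 9] 2·9 + 6  →[9↦10]→  2·10 + 6 = 26  −1 ⇒ G_6=25
G_6=25  [base 10] 2·10 + 5  →[10↦11]→  2·11 + 5 = 27  −1 ⇒ G_7=26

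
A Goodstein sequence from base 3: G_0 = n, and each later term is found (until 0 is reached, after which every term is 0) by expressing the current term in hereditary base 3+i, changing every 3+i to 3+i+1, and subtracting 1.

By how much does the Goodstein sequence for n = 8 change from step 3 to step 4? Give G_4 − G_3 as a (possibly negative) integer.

G_0 = 8. HB_3(8) = 2·3 + 2. Bump = 10. G_1 = 9.
G_1 = 9. HB_4(9) = 2·4 + 1. Bump = 11. G_2 = 10.
G_2 = 10. HB_5(10) = 2·5. Bump = 12. G_3 = 11.
G_3 = 11. HB_6(11) = 6 + 5. Bump = 12. G_4 = 11.

0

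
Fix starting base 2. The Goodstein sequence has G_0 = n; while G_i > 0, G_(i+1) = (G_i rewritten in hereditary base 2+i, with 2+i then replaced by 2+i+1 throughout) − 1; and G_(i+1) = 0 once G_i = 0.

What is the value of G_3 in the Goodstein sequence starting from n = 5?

(0) 5|_2 = 2^2 + 1 ↦ 3^3 + 1|_3 = 28 ⇒ 27
(1) 27|_3 = 3^3 ↦ 4^4|_4 = 256 ⇒ 255
(2) 255|_4 = 3·4^3 + 3·4^2 + 3·4 + 3 ↦ 3·5^3 + 3·5^2 + 3·5 + 3|_5 = 468 ⇒ 467

467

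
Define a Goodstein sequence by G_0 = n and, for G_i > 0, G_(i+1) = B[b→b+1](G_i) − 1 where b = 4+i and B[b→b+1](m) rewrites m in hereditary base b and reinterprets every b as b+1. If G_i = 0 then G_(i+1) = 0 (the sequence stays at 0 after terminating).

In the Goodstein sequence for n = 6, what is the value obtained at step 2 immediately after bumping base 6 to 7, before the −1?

7

base 4: 6 = 4 + 2; at 5: 5 + 2 = 7; next = 6
base 5: 6 = 5 + 1; at 6: 6 + 1 = 7; next = 6
base 6: 6 = 6; at 7: 7 = 7; next = 6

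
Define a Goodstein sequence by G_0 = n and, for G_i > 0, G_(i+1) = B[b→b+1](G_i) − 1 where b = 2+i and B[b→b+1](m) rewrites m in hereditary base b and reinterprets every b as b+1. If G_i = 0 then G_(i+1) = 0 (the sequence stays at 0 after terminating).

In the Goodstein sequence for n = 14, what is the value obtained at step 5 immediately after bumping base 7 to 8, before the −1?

134404972

[0] 14 ≡ 2^(2 + 1) + 2^2 + 2 (base 2). Lift 3: 111. −1: 110.
[1] 110 ≡ 3^(3 + 1) + 3^3 + 2 (base 3). Lift 4: 1282. −1: 1281.
[2] 1281 ≡ 4^(4 + 1) + 4^4 + 1 (base 4). Lift 5: 18751. −1: 18750.
[3] 18750 ≡ 5^(5 + 1) + 5^5 (base 5). Lift 6: 326592. −1: 326591.
[4] 326591 ≡ 6^(6 + 1) + 5·6^5 + 5·6^4 + 5·6^3 + 5·6^2 + 5·6 + 5 (base 6). Lift 7: 5862841. −1: 5862840.
[5] 5862840 ≡ 7^(7 + 1) + 5·7^5 + 5·7^4 + 5·7^3 + 5·7^2 + 5·7 + 4 (base 7). Lift 8: 134404972. −1: 134404971.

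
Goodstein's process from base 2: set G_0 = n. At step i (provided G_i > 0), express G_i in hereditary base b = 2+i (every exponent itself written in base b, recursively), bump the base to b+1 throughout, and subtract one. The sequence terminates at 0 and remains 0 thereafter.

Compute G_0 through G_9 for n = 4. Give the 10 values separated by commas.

G_0=4  [base 2] 2^2  →[2↦3]→  3^3 = 27  −1 ⇒ G_1=26
G_1=26  [base 3] 2·3^2 + 2·3 + 2  →[3↦4]→  2·4^2 + 2·4 + 2 = 42  −1 ⇒ G_2=41
G_2=41  [base 4] 2·4^2 + 2·4 + 1  →[4↦5]→  2·5^2 + 2·5 + 1 = 61  −1 ⇒ G_3=60
G_3=60  [base 5] 2·5^2 + 2·5  →[5↦6]→  2·6^2 + 2·6 = 84  −1 ⇒ G_4=83
G_4=83  [base 6] 2·6^2 + 6 + 5  →[6↦7]→  2·7^2 + 7 + 5 = 110  −1 ⇒ G_5=109
G_5=109  [base 7] 2·7^2 + 7 + 4  →[7↦8]→  2·8^2 + 8 + 4 = 140  −1 ⇒ G_6=139
G_6=139  [base 8] 2·8^2 + 8 + 3  →[8↦9]→  2·9^2 + 9 + 3 = 174  −1 ⇒ G_7=173
G_7=173  [base 9] 2·9^2 + 9 + 2  →[9↦10]→  2·10^2 + 10 + 2 = 212  −1 ⇒ G_8=211
G_8=211  [base 10] 2·10^2 + 10 + 1  →[10↦11]→  2·11^2 + 11 + 1 = 254  −1 ⇒ G_9=253

4, 26, 41, 60, 83, 109, 139, 173, 211, 253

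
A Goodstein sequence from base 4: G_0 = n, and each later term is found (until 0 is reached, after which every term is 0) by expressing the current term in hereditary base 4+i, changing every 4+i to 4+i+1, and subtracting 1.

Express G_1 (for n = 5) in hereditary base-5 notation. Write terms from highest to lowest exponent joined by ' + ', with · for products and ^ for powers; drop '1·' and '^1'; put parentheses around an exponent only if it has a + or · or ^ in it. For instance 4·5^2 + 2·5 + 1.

G_0 = 5. HB_4(5) = 4 + 1. Bump = 6. G_1 = 5.
G_1 = 5. HB_5(5) = 5. Bump = 6. G_2 = 5.

5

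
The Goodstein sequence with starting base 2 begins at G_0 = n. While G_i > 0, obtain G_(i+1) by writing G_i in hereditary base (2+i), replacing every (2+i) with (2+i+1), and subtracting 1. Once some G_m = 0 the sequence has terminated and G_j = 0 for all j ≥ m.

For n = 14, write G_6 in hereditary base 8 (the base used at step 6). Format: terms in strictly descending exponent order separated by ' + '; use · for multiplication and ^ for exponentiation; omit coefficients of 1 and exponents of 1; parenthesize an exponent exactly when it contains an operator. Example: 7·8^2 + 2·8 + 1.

(0) 14|_2 = 2^(2 + 1) + 2^2 + 2 ↦ 3^(3 + 1) + 3^3 + 3|_3 = 111 ⇒ 110
(1) 110|_3 = 3^(3 + 1) + 3^3 + 2 ↦ 4^(4 + 1) + 4^4 + 2|_4 = 1282 ⇒ 1281
(2) 1281|_4 = 4^(4 + 1) + 4^4 + 1 ↦ 5^(5 + 1) + 5^5 + 1|_5 = 18751 ⇒ 18750
(3) 18750|_5 = 5^(5 + 1) + 5^5 ↦ 6^(6 + 1) + 6^6|_6 = 326592 ⇒ 326591
(4) 326591|_6 = 6^(6 + 1) + 5·6^5 + 5·6^4 + 5·6^3 + 5·6^2 + 5·6 + 5 ↦ 7^(7 + 1) + 5·7^5 + 5·7^4 + 5·7^3 + 5·7^2 + 5·7 + 5|_7 = 5862841 ⇒ 5862840
(5) 5862840|_7 = 7^(7 + 1) + 5·7^5 + 5·7^4 + 5·7^3 + 5·7^2 + 5·7 + 4 ↦ 8^(8 + 1) + 5·8^5 + 5·8^4 + 5·8^3 + 5·8^2 + 5·8 + 4|_8 = 134404972 ⇒ 134404971
(6) 134404971|_8 = 8^(8 + 1) + 5·8^5 + 5·8^4 + 5·8^3 + 5·8^2 + 5·8 + 3 ↦ 9^(9 + 1) + 5·9^5 + 5·9^4 + 5·9^3 + 5·9^2 + 5·9 + 3|_9 = 3487116549 ⇒ 3487116548

8^(8 + 1) + 5·8^5 + 5·8^4 + 5·8^3 + 5·8^2 + 5·8 + 3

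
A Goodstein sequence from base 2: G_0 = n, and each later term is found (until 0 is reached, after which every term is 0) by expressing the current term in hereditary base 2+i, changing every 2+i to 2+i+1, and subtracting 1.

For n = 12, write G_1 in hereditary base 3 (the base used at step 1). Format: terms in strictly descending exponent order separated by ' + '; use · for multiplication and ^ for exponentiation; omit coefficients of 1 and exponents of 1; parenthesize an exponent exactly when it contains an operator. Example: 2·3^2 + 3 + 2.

12 —HB2→ 2^(2 + 1) + 2^2 —bump→ 3^(3 + 1) + 3^3 = 108 —(−1)→ 107
107 —HB3→ 3^(3 + 1) + 2·3^2 + 2·3 + 2 —bump→ 4^(4 + 1) + 2·4^2 + 2·4 + 2 = 1066 —(−1)→ 1065

3^(3 + 1) + 2·3^2 + 2·3 + 2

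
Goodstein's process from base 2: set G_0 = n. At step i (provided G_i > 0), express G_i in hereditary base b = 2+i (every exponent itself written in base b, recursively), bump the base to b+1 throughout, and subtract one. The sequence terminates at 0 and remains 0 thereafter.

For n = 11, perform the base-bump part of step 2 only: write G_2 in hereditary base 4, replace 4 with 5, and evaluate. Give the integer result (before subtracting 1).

i=0: 11 = 2^(2 + 1) + 2 + 1 (b=2); 2→3: 3^(3 + 1) + 3 + 1 = 85; 85−1 = 84
i=1: 84 = 3^(3 + 1) + 3 (b=3); 3→4: 4^(4 + 1) + 4 = 1028; 1028−1 = 1027
i=2: 1027 = 4^(4 + 1) + 3 (b=4); 4→5: 5^(5 + 1) + 3 = 15628; 15628−1 = 15627

15628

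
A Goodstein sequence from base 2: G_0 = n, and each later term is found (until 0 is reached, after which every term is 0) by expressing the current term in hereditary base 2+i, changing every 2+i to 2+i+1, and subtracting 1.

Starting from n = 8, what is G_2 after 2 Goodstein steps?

[0] 8 ≡ 2^(2 + 1) (base 2). Lift 3: 81. −1: 80.
[1] 80 ≡ 2·3^3 + 2·3^2 + 2·3 + 2 (base 3). Lift 4: 554. −1: 553.
[2] 553 ≡ 2·4^4 + 2·4^2 + 2·4 + 1 (base 4). Lift 5: 6311. −1: 6310.

553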